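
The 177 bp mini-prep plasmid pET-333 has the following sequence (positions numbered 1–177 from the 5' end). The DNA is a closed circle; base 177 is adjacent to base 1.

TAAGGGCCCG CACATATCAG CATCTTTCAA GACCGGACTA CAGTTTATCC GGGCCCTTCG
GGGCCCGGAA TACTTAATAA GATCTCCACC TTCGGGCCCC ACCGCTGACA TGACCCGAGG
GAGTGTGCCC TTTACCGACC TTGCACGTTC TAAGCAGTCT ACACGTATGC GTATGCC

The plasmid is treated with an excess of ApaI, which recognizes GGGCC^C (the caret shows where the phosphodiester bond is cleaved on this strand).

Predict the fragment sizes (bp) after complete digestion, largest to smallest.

87, 47, 33, 10 bp

ApaI sites (GGGCCC) start at positions 4, 51, 61, 94.
ApaI cuts after base 5 of each site (before the last base), so after positions 8, 55, 65, 98.
Circular molecule, 4 cuts → 4 fragments:
  9–55 → 47 bp
  56–65 → 10 bp
  66–98 → 33 bp
  99–177 then 1–8 → 79 + 8 = 87 bp
Sorted largest to smallest: 87, 47, 33, 10 bp.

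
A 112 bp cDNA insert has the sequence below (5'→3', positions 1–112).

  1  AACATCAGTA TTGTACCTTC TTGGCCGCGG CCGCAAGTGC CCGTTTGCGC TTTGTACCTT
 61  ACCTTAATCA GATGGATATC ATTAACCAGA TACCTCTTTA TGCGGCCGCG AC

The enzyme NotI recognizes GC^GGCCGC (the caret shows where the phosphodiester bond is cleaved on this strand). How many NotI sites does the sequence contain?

2

GCGGCCGC occurs starting at positions 27, 102.
NotI cuts at 2 sites.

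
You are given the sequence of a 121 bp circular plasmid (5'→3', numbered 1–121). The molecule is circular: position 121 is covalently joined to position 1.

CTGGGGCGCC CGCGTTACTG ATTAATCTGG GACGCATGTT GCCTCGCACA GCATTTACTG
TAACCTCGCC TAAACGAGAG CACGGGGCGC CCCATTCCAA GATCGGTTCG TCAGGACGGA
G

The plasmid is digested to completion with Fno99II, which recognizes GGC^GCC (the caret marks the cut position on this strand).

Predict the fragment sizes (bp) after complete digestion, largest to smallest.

Fno99II sites (GGCGCC) start at positions 5, 86.
Fno99II cuts after base 3 of each site, so after positions 7, 88.
Circular molecule, 2 cuts → 2 fragments:
  8–88 → 81 bp
  89–121 then 1–7 → 33 + 7 = 40 bp
Sorted largest to smallest: 81, 40 bp.

81, 40 bp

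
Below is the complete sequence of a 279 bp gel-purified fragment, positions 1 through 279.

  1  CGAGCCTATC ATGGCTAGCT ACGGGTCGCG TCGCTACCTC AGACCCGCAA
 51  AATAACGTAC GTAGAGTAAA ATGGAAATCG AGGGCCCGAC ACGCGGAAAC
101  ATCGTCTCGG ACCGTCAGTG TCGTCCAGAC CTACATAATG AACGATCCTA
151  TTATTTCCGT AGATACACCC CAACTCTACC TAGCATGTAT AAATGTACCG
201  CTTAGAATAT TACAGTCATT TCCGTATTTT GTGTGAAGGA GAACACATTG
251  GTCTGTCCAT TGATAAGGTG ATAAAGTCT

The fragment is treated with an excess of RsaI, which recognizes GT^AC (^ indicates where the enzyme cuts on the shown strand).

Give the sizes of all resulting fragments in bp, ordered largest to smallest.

RsaI sites (GTAC) start at positions 57, 195.
RsaI cuts after base 2 of each site, so after positions 58, 196.
Linear molecule, 2 cuts → 3 fragments:
  1–58 → 58 bp
  59–196 → 138 bp
  197–279 → 83 bp
Sorted largest to smallest: 138, 83, 58 bp.

138, 83, 58 bp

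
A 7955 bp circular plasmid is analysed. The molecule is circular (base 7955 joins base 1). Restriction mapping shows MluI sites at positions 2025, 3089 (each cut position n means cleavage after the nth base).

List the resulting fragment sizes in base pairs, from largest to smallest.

Circular molecule, 2 cuts → 2 fragments:
  3089 − 2025 = 1064 bp
  wrap: 7955 − 3089 + 2025 = 6891 bp
Sorted largest to smallest: 6891, 1064 bp.

6891, 1064 bp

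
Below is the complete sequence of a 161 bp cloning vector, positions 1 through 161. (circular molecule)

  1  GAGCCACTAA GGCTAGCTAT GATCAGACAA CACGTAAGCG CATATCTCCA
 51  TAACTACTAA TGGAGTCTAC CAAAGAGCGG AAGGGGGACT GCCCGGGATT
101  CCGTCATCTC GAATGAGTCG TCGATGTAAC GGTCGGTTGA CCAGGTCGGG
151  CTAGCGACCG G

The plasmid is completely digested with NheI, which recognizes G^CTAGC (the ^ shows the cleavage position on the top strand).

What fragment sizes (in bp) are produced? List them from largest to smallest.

138, 23 bp

NheI sites (GCTAGC) start at positions 12, 150.
NheI cuts after the first base of each site, so after positions 12, 150.
Circular molecule, 2 cuts → 2 fragments:
  13–150 → 138 bp
  151–161 then 1–12 → 11 + 12 = 23 bp
Sorted largest to smallest: 138, 23 bp.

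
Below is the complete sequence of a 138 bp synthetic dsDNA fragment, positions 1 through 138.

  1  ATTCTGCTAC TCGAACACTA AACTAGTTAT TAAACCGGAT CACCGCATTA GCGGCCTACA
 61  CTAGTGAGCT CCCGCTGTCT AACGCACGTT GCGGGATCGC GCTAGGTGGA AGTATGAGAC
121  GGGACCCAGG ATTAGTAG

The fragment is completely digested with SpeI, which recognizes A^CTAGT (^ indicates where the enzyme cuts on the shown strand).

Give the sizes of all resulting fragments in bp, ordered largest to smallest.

78, 38, 22 bp

SpeI sites (ACTAGT) start at positions 22, 60.
SpeI cuts after the first base of each site, so after positions 22, 60.
Linear molecule, 2 cuts → 3 fragments:
  1–22 → 22 bp
  23–60 → 38 bp
  61–138 → 78 bp
Sorted largest to smallest: 78, 38, 22 bp.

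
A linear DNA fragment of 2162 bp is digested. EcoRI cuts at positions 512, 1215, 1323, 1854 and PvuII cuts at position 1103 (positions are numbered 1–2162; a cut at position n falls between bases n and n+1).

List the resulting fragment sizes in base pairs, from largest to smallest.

Combined cut positions (sorted): 512, 1103, 1215, 1323, 1854.
Linear molecule, 5 cuts → 6 fragments:
  512 − 0 = 512 bp
  1103 − 512 = 591 bp
  1215 − 1103 = 112 bp
  1323 − 1215 = 108 bp
  1854 − 1323 = 531 bp
  2162 − 1854 = 308 bp
Sorted largest to smallest: 591, 531, 512, 308, 112, 108 bp.

591, 531, 512, 308, 112, 108 bp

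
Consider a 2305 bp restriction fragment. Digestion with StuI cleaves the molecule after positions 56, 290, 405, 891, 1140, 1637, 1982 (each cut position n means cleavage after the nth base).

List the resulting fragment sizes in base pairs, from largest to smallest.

497, 486, 345, 323, 249, 234, 115, 56 bp

Linear molecule, 7 cuts → 8 fragments:
  56 − 0 = 56 bp
  290 − 56 = 234 bp
  405 − 290 = 115 bp
  891 − 405 = 486 bp
  1140 − 891 = 249 bp
  1637 − 1140 = 497 bp
  1982 − 1637 = 345 bp
  2305 − 1982 = 323 bp
Sorted largest to smallest: 497, 486, 345, 323, 249, 234, 115, 56 bp.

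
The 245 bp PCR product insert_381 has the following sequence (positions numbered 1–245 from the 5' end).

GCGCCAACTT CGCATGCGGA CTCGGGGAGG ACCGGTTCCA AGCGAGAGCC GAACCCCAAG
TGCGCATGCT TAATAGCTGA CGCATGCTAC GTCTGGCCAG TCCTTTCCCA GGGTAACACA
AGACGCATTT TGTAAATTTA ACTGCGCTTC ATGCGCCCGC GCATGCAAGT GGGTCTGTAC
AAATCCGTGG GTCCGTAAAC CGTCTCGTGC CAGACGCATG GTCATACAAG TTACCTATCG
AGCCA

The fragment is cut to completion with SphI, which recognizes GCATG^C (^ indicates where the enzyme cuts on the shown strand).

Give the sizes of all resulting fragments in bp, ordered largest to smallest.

SphI sites (GCATGC) start at positions 12, 64, 82, 161.
SphI cuts after base 5 of each site (before the last base), so after positions 16, 68, 86, 165.
Linear molecule, 4 cuts → 5 fragments:
  1–16 → 16 bp
  17–68 → 52 bp
  69–86 → 18 bp
  87–165 → 79 bp
  166–245 → 80 bp
Sorted largest to smallest: 80, 79, 52, 18, 16 bp.

80, 79, 52, 18, 16 bp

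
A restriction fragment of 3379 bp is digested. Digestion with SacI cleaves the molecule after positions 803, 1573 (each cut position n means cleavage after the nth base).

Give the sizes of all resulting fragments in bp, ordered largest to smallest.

Linear molecule, 2 cuts → 3 fragments:
  803 − 0 = 803 bp
  1573 − 803 = 770 bp
  3379 − 1573 = 1806 bp
Sorted largest to smallest: 1806, 803, 770 bp.

1806, 803, 770 bp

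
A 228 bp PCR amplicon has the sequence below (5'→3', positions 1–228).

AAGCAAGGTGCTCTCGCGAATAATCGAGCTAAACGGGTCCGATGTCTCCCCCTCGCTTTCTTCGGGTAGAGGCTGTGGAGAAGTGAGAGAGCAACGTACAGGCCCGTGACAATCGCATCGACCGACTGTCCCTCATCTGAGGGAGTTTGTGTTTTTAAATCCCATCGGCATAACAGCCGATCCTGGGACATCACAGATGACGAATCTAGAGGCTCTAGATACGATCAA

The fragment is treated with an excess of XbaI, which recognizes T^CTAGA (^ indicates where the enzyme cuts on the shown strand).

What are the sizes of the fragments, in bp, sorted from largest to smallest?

XbaI sites (TCTAGA) start at positions 205, 214.
XbaI cuts after the first base of each site, so after positions 205, 214.
Linear molecule, 2 cuts → 3 fragments:
  1–205 → 205 bp
  206–214 → 9 bp
  215–228 → 14 bp
Sorted largest to smallest: 205, 14, 9 bp.

205, 14, 9 bp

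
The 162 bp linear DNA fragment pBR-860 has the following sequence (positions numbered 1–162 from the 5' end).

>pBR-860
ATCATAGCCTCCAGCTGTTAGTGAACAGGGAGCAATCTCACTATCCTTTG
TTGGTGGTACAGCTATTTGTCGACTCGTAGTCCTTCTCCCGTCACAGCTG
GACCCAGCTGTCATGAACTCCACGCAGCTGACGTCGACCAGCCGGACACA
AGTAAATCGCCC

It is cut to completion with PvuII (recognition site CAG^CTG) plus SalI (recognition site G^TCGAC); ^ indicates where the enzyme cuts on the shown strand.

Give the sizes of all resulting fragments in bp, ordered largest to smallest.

PvuII sites (CAGCTG) start at positions 12, 95, 105, 125.
PvuII cuts after base 3 of each site, so after positions 14, 97, 107, 127.
SalI sites (GTCGAC) start at positions 69, 133.
SalI cuts after the first base of each site, so after positions 69, 133.
Combined cut positions: 14, 69, 97, 107, 127, 133.
Linear molecule, 6 cuts → 7 fragments:
  1–14 → 14 bp
  15–69 → 55 bp
  70–97 → 28 bp
  98–107 → 10 bp
  108–127 → 20 bp
  128–133 → 6 bp
  134–162 → 29 bp
Sorted largest to smallest: 55, 29, 28, 20, 14, 10, 6 bp.

55, 29, 28, 20, 14, 10, 6 bp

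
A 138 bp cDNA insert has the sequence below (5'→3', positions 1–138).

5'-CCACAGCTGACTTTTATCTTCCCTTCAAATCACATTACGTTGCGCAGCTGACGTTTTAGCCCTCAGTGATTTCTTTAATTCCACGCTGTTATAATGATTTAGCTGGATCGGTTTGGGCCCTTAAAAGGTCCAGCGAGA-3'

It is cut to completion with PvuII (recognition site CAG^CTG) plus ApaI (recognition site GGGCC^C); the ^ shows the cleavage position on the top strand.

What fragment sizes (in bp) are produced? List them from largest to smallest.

PvuII sites (CAGCTG) start at positions 4, 45.
PvuII cuts after base 3 of each site, so after positions 6, 47.
The ApaI site (GGGCCC) starts at position 115.
ApaI cuts after base 5 of each site (before the last base), so after position 119.
Combined cut positions: 6, 47, 119.
Linear molecule, 3 cuts → 4 fragments:
  1–6 → 6 bp
  7–47 → 41 bp
  48–119 → 72 bp
  120–138 → 19 bp
Sorted largest to smallest: 72, 41, 19, 6 bp.

72, 41, 19, 6 bp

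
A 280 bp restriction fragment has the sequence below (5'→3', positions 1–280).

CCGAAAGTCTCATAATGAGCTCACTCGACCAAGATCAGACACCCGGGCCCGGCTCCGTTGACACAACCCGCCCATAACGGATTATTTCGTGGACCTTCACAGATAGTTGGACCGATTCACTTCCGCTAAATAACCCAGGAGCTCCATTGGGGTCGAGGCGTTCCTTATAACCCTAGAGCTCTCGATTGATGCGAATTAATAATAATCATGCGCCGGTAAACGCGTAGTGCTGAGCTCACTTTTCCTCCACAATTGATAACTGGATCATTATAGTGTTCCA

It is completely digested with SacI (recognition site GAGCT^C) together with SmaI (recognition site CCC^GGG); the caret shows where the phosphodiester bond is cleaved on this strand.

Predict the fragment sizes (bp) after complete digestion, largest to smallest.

SacI sites (GAGCTC) start at positions 17, 139, 176, 232.
SacI cuts after base 5 of each site (before the last base), so after positions 21, 143, 180, 236.
The SmaI site (CCCGGG) starts at position 42.
SmaI cuts after base 3 of each site, so after position 44.
Combined cut positions: 21, 44, 143, 180, 236.
Linear molecule, 5 cuts → 6 fragments:
  1–21 → 21 bp
  22–44 → 23 bp
  45–143 → 99 bp
  144–180 → 37 bp
  181–236 → 56 bp
  237–280 → 44 bp
Sorted largest to smallest: 99, 56, 44, 37, 23, 21 bp.

99, 56, 44, 37, 23, 21 bp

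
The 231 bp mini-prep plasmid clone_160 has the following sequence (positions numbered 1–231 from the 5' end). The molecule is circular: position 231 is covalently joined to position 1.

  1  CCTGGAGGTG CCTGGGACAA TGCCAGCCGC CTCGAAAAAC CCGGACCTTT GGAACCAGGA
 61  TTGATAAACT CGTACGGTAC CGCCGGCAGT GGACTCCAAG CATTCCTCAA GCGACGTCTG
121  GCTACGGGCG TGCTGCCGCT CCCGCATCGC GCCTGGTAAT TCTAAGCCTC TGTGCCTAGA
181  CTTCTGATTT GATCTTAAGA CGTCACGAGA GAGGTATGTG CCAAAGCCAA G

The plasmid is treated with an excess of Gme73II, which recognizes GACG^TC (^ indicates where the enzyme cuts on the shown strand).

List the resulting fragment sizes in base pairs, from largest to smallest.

Gme73II sites (GACGTC) start at positions 113, 199.
Gme73II cuts after base 4 of each site, so after positions 116, 202.
Circular molecule, 2 cuts → 2 fragments:
  117–202 → 86 bp
  203–231 then 1–116 → 29 + 116 = 145 bp
Sorted largest to smallest: 145, 86 bp.

145, 86 bp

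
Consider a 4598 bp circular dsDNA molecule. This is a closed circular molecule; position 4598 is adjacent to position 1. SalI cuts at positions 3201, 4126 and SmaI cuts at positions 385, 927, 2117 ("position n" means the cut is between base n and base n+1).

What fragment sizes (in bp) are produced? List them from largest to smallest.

1190, 1084, 925, 857, 542 bp

Combined cut positions (sorted): 385, 927, 2117, 3201, 4126.
Circular molecule, 5 cuts → 5 fragments:
  927 − 385 = 542 bp
  2117 − 927 = 1190 bp
  3201 − 2117 = 1084 bp
  4126 − 3201 = 925 bp
  wrap: 4598 − 4126 + 385 = 857 bp
Sorted largest to smallest: 1190, 1084, 925, 857, 542 bp.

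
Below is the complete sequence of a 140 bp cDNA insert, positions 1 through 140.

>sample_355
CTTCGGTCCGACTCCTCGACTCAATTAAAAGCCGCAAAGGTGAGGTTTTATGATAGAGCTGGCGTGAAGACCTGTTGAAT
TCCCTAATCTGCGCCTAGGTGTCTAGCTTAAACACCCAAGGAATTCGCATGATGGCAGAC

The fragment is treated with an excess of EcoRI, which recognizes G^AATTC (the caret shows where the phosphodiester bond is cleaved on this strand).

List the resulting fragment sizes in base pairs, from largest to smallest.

EcoRI sites (GAATTC) start at positions 77, 121.
EcoRI cuts after the first base of each site, so after positions 77, 121.
Linear molecule, 2 cuts → 3 fragments:
  1–77 → 77 bp
  78–121 → 44 bp
  122–140 → 19 bp
Sorted largest to smallest: 77, 44, 19 bp.

77, 44, 19 bp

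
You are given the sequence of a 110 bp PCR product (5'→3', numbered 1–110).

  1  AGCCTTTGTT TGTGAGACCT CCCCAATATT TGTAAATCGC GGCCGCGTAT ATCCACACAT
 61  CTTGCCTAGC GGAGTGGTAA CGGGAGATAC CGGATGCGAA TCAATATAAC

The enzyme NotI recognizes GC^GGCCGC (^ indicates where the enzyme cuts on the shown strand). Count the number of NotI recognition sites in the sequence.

1

GCGGCCGC occurs starting at position 39.
NotI cuts at 1 site.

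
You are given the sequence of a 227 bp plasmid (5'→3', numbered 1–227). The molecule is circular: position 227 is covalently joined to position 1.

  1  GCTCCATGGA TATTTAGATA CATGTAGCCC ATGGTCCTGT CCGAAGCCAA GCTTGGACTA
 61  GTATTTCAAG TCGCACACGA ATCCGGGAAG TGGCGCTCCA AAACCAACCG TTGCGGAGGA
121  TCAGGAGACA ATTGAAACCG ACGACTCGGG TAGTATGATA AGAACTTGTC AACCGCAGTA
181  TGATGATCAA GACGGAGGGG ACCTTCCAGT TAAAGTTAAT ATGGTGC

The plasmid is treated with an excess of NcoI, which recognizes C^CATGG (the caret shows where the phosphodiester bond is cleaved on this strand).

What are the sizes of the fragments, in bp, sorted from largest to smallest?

NcoI sites (CCATGG) start at positions 4, 29.
NcoI cuts after the first base of each site, so after positions 4, 29.
Circular molecule, 2 cuts → 2 fragments:
  5–29 → 25 bp
  30–227 then 1–4 → 198 + 4 = 202 bp
Sorted largest to smallest: 202, 25 bp.

202, 25 bp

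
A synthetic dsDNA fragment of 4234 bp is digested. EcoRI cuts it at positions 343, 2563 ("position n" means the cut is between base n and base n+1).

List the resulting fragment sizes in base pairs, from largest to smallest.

2220, 1671, 343 bp

Linear molecule, 2 cuts → 3 fragments:
  343 − 0 = 343 bp
  2563 − 343 = 2220 bp
  4234 − 2563 = 1671 bp
Sorted largest to smallest: 2220, 1671, 343 bp.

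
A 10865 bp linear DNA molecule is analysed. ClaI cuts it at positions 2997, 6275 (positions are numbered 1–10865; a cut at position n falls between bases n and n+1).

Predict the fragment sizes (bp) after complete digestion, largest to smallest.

Linear molecule, 2 cuts → 3 fragments:
  2997 − 0 = 2997 bp
  6275 − 2997 = 3278 bp
  10865 − 6275 = 4590 bp
Sorted largest to smallest: 4590, 3278, 2997 bp.

4590, 3278, 2997 bp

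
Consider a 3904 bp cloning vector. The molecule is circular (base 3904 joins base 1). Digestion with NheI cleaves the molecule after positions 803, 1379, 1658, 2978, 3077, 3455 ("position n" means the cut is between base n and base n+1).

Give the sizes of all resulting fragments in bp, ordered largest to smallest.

Circular molecule, 6 cuts → 6 fragments:
  1379 − 803 = 576 bp
  1658 − 1379 = 279 bp
  2978 − 1658 = 1320 bp
  3077 − 2978 = 99 bp
  3455 − 3077 = 378 bp
  wrap: 3904 − 3455 + 803 = 1252 bp
Sorted largest to smallest: 1320, 1252, 576, 378, 279, 99 bp.

1320, 1252, 576, 378, 279, 99 bp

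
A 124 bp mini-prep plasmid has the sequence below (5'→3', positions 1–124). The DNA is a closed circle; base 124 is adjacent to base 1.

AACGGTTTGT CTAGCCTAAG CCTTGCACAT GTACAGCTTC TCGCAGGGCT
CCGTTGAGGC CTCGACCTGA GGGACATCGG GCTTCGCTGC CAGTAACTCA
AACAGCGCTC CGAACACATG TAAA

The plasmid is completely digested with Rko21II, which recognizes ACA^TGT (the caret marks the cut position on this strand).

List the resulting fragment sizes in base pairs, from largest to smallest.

89, 35 bp

Rko21II sites (ACATGT) start at positions 27, 116.
Rko21II cuts after base 3 of each site, so after positions 29, 118.
Circular molecule, 2 cuts → 2 fragments:
  30–118 → 89 bp
  119–124 then 1–29 → 6 + 29 = 35 bp
Sorted largest to smallest: 89, 35 bp.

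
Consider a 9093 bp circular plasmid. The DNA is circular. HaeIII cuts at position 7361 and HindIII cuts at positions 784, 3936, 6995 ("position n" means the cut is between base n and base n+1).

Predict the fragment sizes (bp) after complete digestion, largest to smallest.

3152, 3059, 2516, 366 bp

Combined cut positions (sorted): 784, 3936, 6995, 7361.
Circular molecule, 4 cuts → 4 fragments:
  3936 − 784 = 3152 bp
  6995 − 3936 = 3059 bp
  7361 − 6995 = 366 bp
  wrap: 9093 − 7361 + 784 = 2516 bp
Sorted largest to smallest: 3152, 3059, 2516, 366 bp.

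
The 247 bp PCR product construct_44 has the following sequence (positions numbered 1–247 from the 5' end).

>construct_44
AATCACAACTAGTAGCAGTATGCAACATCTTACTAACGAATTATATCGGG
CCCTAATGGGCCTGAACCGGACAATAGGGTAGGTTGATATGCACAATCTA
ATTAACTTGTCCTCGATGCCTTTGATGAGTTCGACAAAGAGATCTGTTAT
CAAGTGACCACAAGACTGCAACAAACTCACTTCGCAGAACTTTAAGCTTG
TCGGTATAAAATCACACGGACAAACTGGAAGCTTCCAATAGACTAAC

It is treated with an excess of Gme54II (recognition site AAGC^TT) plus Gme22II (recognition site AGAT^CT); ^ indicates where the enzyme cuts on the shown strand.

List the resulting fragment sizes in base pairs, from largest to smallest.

Gme54II sites (AAGCTT) start at positions 194, 229.
Gme54II cuts after base 4 of each site, so after positions 197, 232.
The Gme22II site (AGATCT) starts at position 140.
Gme22II cuts after base 4 of each site, so after position 143.
Combined cut positions: 143, 197, 232.
Linear molecule, 3 cuts → 4 fragments:
  1–143 → 143 bp
  144–197 → 54 bp
  198–232 → 35 bp
  233–247 → 15 bp
Sorted largest to smallest: 143, 54, 35, 15 bp.

143, 54, 35, 15 bp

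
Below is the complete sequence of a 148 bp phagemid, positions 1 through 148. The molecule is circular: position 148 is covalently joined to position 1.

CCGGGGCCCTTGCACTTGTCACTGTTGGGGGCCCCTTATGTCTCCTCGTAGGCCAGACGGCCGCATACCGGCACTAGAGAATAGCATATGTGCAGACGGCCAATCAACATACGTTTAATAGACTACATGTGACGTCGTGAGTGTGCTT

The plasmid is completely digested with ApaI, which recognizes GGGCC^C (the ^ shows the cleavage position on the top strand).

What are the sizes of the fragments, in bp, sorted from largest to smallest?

123, 25 bp

ApaI sites (GGGCCC) start at positions 4, 29.
ApaI cuts after base 5 of each site (before the last base), so after positions 8, 33.
Circular molecule, 2 cuts → 2 fragments:
  9–33 → 25 bp
  34–148 then 1–8 → 115 + 8 = 123 bp
Sorted largest to smallest: 123, 25 bp.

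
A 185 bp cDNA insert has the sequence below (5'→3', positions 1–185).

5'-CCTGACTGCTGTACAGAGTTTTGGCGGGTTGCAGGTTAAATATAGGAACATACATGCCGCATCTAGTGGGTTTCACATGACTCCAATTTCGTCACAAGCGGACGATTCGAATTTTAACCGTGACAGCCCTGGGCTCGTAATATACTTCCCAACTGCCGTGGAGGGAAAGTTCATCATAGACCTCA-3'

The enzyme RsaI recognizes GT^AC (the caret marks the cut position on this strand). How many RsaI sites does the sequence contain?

GTAC occurs starting at position 11.
RsaI cuts at 1 site.

1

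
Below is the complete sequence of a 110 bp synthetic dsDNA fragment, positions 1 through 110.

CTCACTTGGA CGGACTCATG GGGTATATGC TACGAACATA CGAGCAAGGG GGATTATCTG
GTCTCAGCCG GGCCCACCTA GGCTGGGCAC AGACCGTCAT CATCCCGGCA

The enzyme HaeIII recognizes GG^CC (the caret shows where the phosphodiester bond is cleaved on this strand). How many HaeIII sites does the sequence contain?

GGCC occurs starting at position 71.
HaeIII cuts at 1 site.

1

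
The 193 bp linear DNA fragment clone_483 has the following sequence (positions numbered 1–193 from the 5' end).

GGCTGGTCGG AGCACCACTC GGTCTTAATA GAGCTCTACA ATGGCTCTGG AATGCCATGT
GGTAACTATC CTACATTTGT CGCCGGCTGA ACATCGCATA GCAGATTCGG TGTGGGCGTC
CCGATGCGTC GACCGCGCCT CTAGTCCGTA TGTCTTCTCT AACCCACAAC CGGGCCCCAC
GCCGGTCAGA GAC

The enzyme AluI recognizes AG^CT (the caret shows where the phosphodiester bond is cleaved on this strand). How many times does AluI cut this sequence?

1

AGCT occurs starting at position 32.
AluI cuts at 1 site.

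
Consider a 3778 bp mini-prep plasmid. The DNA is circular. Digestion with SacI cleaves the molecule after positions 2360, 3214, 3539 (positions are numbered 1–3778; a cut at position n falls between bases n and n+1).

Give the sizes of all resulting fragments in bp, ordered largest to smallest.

Circular molecule, 3 cuts → 3 fragments:
  3214 − 2360 = 854 bp
  3539 − 3214 = 325 bp
  wrap: 3778 − 3539 + 2360 = 2599 bp
Sorted largest to smallest: 2599, 854, 325 bp.

2599, 854, 325 bp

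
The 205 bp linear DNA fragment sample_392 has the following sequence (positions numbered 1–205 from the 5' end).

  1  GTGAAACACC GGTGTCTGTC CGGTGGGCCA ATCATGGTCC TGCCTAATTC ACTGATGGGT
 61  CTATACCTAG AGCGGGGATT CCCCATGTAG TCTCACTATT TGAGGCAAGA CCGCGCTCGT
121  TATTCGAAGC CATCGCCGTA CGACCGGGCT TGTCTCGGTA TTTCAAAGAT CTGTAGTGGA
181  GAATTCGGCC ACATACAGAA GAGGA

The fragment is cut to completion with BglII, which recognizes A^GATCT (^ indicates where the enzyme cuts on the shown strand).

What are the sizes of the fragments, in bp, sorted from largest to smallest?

167, 38 bp

The BglII site (AGATCT) starts at position 167.
BglII cuts after the first base of each site, so after position 167.
Linear molecule, 1 cut → 2 fragments:
  1–167 → 167 bp
  168–205 → 38 bp
Sorted largest to smallest: 167, 38 bp.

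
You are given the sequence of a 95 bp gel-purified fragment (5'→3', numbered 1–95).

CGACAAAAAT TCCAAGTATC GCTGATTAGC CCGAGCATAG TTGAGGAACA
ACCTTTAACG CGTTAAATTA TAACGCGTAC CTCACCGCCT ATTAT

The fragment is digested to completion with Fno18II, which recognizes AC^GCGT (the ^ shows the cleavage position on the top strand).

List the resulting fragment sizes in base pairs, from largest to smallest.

59, 21, 15 bp

Fno18II sites (ACGCGT) start at positions 58, 73.
Fno18II cuts after base 2 of each site, so after positions 59, 74.
Linear molecule, 2 cuts → 3 fragments:
  1–59 → 59 bp
  60–74 → 15 bp
  75–95 → 21 bp
Sorted largest to smallest: 59, 21, 15 bp.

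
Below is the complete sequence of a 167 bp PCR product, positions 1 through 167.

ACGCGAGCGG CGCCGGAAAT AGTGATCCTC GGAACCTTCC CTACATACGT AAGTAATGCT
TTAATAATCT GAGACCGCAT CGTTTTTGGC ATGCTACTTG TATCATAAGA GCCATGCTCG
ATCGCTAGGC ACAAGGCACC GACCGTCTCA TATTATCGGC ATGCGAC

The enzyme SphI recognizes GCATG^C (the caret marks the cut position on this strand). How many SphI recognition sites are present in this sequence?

2

GCATGC occurs starting at positions 89, 159.
SphI cuts at 2 sites.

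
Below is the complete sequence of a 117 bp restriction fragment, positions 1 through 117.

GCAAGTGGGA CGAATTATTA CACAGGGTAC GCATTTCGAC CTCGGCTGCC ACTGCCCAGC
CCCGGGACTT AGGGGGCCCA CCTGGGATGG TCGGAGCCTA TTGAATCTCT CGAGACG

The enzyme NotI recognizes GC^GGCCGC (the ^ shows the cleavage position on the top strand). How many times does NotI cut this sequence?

No occurrence of GCGGCCGC is present in the sequence.
NotI does not cut: 0 sites.

0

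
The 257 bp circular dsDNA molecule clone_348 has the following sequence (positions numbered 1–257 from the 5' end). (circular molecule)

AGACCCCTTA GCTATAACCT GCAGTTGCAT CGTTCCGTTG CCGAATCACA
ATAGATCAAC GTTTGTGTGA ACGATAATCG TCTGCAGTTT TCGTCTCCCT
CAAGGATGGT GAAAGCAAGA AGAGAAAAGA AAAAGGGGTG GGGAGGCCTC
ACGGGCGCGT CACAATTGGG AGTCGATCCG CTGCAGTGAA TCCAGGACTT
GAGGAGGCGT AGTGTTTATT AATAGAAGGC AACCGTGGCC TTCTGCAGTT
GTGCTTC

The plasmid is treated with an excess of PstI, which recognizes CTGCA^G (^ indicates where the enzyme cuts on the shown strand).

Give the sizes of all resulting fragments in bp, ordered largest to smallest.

PstI sites (CTGCAG) start at positions 19, 82, 181, 243.
PstI cuts after base 5 of each site (before the last base), so after positions 23, 86, 185, 247.
Circular molecule, 4 cuts → 4 fragments:
  24–86 → 63 bp
  87–185 → 99 bp
  186–247 → 62 bp
  248–257 then 1–23 → 10 + 23 = 33 bp
Sorted largest to smallest: 99, 63, 62, 33 bp.

99, 63, 62, 33 bp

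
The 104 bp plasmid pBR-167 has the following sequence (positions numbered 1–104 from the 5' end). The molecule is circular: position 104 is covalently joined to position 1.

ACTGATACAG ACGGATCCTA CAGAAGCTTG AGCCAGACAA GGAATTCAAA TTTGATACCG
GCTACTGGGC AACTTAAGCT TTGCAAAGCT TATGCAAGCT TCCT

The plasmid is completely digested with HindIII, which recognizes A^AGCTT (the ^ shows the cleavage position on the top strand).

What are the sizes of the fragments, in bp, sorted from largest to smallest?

HindIII sites (AAGCTT) start at positions 24, 76, 86, 96.
HindIII cuts after the first base of each site, so after positions 24, 76, 86, 96.
Circular molecule, 4 cuts → 4 fragments:
  25–76 → 52 bp
  77–86 → 10 bp
  87–96 → 10 bp
  97–104 then 1–24 → 8 + 24 = 32 bp
Sorted largest to smallest: 52, 32, 10, 10 bp.

52, 32, 10, 10 bp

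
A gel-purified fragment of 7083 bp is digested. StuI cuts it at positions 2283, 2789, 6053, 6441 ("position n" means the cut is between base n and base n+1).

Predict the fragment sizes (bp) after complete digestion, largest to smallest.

3264, 2283, 642, 506, 388 bp

Linear molecule, 4 cuts → 5 fragments:
  2283 − 0 = 2283 bp
  2789 − 2283 = 506 bp
  6053 − 2789 = 3264 bp
  6441 − 6053 = 388 bp
  7083 − 6441 = 642 bp
Sorted largest to smallest: 3264, 2283, 642, 506, 388 bp.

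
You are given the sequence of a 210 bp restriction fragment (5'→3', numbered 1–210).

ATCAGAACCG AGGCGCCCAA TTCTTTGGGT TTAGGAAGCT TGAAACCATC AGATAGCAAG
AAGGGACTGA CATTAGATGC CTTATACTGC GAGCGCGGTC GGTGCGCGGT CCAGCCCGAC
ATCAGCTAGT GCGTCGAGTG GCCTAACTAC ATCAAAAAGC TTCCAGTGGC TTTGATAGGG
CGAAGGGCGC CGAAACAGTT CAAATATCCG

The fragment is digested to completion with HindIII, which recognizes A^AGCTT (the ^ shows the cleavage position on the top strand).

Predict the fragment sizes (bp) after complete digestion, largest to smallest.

HindIII sites (AAGCTT) start at positions 36, 157.
HindIII cuts after the first base of each site, so after positions 36, 157.
Linear molecule, 2 cuts → 3 fragments:
  1–36 → 36 bp
  37–157 → 121 bp
  158–210 → 53 bp
Sorted largest to smallest: 121, 53, 36 bp.

121, 53, 36 bp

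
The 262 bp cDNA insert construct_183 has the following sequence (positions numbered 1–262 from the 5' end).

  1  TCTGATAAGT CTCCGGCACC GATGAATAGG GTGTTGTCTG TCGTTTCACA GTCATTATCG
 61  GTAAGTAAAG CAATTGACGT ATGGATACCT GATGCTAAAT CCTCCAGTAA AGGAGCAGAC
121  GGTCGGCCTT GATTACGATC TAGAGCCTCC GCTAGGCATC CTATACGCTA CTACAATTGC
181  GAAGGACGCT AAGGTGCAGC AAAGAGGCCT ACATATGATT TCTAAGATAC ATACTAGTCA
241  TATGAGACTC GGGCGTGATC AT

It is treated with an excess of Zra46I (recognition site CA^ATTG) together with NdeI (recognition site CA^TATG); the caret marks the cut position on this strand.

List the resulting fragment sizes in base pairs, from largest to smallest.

Zra46I sites (CAATTG) start at positions 71, 174.
Zra46I cuts after base 2 of each site, so after positions 72, 175.
NdeI sites (CATATG) start at positions 212, 239.
NdeI cuts after base 2 of each site, so after positions 213, 240.
Combined cut positions: 72, 175, 213, 240.
Linear molecule, 4 cuts → 5 fragments:
  1–72 → 72 bp
  73–175 → 103 bp
  176–213 → 38 bp
  214–240 → 27 bp
  241–262 → 22 bp
Sorted largest to smallest: 103, 72, 38, 27, 22 bp.

103, 72, 38, 27, 22 bp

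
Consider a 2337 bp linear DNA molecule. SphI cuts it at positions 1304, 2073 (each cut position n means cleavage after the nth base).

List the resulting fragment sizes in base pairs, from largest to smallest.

1304, 769, 264 bp

Linear molecule, 2 cuts → 3 fragments:
  1304 − 0 = 1304 bp
  2073 − 1304 = 769 bp
  2337 − 2073 = 264 bp
Sorted largest to smallest: 1304, 769, 264 bp.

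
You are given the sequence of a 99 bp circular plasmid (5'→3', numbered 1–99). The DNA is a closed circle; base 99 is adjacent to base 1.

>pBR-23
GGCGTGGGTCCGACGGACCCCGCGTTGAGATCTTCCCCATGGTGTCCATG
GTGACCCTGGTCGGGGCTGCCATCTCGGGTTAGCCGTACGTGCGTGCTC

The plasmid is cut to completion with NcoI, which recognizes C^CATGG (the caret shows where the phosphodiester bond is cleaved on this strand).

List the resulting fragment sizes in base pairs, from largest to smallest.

NcoI sites (CCATGG) start at positions 37, 46.
NcoI cuts after the first base of each site, so after positions 37, 46.
Circular molecule, 2 cuts → 2 fragments:
  38–46 → 9 bp
  47–99 then 1–37 → 53 + 37 = 90 bp
Sorted largest to smallest: 90, 9 bp.

90, 9 bp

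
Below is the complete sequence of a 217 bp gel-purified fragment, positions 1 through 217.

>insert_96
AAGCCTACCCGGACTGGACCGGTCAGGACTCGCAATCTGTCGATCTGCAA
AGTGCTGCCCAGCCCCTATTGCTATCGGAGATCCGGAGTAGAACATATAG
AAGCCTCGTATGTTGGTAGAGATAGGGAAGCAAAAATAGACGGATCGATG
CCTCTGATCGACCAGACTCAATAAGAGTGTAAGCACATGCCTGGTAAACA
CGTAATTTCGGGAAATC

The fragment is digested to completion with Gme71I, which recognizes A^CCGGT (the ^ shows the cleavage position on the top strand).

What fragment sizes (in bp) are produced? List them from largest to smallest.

The Gme71I site (ACCGGT) starts at position 18.
Gme71I cuts after the first base of each site, so after position 18.
Linear molecule, 1 cut → 2 fragments:
  1–18 → 18 bp
  19–217 → 199 bp
Sorted largest to smallest: 199, 18 bp.

199, 18 bp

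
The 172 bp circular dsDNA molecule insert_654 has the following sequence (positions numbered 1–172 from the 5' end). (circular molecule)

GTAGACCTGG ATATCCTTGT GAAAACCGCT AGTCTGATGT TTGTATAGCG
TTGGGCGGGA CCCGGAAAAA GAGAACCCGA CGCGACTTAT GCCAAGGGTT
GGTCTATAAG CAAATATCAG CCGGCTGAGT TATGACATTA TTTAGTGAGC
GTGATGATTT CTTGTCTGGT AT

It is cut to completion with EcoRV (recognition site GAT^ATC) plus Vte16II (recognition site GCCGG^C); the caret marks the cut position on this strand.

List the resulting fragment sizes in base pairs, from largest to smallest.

The EcoRV site (GATATC) starts at position 10.
EcoRV cuts after base 3 of each site, so after position 12.
The Vte16II site (GCCGGC) starts at position 120.
Vte16II cuts after base 5 of each site (before the last base), so after position 124.
Combined cut positions: 12, 124.
Circular molecule, 2 cuts → 2 fragments:
  13–124 → 112 bp
  125–172 then 1–12 → 48 + 12 = 60 bp
Sorted largest to smallest: 112, 60 bp.

112, 60 bp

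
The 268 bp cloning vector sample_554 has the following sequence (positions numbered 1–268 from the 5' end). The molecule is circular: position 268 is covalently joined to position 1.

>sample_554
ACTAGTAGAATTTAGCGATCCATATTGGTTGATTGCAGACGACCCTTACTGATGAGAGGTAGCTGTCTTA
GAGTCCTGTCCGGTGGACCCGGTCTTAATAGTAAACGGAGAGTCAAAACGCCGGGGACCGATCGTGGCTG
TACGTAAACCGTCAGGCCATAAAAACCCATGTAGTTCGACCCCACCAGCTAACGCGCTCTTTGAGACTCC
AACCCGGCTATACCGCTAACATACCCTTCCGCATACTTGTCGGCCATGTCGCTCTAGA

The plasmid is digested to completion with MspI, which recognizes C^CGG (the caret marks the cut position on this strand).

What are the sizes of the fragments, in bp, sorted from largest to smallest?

MspI sites (CCGG) start at positions 80, 89, 121, 214.
MspI cuts after the first base of each site, so after positions 80, 89, 121, 214.
Circular molecule, 4 cuts → 4 fragments:
  81–89 → 9 bp
  90–121 → 32 bp
  122–214 → 93 bp
  215–268 then 1–80 → 54 + 80 = 134 bp
Sorted largest to smallest: 134, 93, 32, 9 bp.

134, 93, 32, 9 bp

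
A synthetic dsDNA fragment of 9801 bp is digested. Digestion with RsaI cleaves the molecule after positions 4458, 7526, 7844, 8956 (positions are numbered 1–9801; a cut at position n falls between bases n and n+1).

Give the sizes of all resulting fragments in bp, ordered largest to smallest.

Linear molecule, 4 cuts → 5 fragments:
  4458 − 0 = 4458 bp
  7526 − 4458 = 3068 bp
  7844 − 7526 = 318 bp
  8956 − 7844 = 1112 bp
  9801 − 8956 = 845 bp
Sorted largest to smallest: 4458, 3068, 1112, 845, 318 bp.

4458, 3068, 1112, 845, 318 bp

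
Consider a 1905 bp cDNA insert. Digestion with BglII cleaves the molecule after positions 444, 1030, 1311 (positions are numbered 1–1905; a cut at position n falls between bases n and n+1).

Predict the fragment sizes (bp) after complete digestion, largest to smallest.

Linear molecule, 3 cuts → 4 fragments:
  444 − 0 = 444 bp
  1030 − 444 = 586 bp
  1311 − 1030 = 281 bp
  1905 − 1311 = 594 bp
Sorted largest to smallest: 594, 586, 444, 281 bp.

594, 586, 444, 281 bp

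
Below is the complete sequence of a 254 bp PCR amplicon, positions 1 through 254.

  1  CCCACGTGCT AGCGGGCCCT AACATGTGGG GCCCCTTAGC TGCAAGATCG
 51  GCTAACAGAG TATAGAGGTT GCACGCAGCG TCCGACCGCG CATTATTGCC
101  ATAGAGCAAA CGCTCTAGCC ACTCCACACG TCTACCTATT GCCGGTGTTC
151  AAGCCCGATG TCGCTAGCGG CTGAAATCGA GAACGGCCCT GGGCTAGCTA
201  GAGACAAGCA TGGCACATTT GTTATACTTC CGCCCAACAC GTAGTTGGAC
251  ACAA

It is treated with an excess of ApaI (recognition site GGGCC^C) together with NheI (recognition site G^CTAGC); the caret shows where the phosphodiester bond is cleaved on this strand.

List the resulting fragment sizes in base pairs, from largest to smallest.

ApaI sites (GGGCCC) start at positions 14, 29.
ApaI cuts after base 5 of each site (before the last base), so after positions 18, 33.
NheI sites (GCTAGC) start at positions 8, 163, 193.
NheI cuts after the first base of each site, so after positions 8, 163, 193.
Combined cut positions: 8, 18, 33, 163, 193.
Linear molecule, 5 cuts → 6 fragments:
  1–8 → 8 bp
  9–18 → 10 bp
  19–33 → 15 bp
  34–163 → 130 bp
  164–193 → 30 bp
  194–254 → 61 bp
Sorted largest to smallest: 130, 61, 30, 15, 10, 8 bp.

130, 61, 30, 15, 10, 8 bp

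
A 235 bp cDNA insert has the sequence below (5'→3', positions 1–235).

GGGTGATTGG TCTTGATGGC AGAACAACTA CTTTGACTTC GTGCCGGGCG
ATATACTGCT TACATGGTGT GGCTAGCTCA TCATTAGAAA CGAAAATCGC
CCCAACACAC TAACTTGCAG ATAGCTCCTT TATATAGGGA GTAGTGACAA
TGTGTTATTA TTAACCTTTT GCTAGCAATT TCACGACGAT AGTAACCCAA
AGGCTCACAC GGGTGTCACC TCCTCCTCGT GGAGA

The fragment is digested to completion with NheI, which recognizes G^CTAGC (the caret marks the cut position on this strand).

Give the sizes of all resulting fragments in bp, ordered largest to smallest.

NheI sites (GCTAGC) start at positions 72, 171.
NheI cuts after the first base of each site, so after positions 72, 171.
Linear molecule, 2 cuts → 3 fragments:
  1–72 → 72 bp
  73–171 → 99 bp
  172–235 → 64 bp
Sorted largest to smallest: 99, 72, 64 bp.

99, 72, 64 bp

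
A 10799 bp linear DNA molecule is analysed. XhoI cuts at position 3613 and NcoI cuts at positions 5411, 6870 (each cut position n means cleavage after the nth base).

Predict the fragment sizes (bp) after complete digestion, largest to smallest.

Combined cut positions (sorted): 3613, 5411, 6870.
Linear molecule, 3 cuts → 4 fragments:
  3613 − 0 = 3613 bp
  5411 − 3613 = 1798 bp
  6870 − 5411 = 1459 bp
  10799 − 6870 = 3929 bp
Sorted largest to smallest: 3929, 3613, 1798, 1459 bp.

3929, 3613, 1798, 1459 bp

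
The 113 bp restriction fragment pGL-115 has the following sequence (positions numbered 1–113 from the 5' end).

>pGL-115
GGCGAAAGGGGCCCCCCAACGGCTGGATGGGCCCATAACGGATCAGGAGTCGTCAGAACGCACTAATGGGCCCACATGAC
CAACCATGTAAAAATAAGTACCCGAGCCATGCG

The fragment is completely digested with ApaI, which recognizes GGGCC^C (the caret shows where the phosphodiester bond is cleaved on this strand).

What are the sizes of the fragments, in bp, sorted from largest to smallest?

ApaI sites (GGGCCC) start at positions 9, 29, 68.
ApaI cuts after base 5 of each site (before the last base), so after positions 13, 33, 72.
Linear molecule, 3 cuts → 4 fragments:
  1–13 → 13 bp
  14–33 → 20 bp
  34–72 → 39 bp
  73–113 → 41 bp
Sorted largest to smallest: 41, 39, 20, 13 bp.

41, 39, 20, 13 bp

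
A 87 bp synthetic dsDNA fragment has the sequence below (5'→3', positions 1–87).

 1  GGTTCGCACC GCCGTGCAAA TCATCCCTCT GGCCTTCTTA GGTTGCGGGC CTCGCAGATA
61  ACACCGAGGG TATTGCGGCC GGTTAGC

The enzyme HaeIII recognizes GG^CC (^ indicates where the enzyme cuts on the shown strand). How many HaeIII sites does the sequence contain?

3

GGCC occurs starting at positions 31, 48, 77.
HaeIII cuts at 3 sites.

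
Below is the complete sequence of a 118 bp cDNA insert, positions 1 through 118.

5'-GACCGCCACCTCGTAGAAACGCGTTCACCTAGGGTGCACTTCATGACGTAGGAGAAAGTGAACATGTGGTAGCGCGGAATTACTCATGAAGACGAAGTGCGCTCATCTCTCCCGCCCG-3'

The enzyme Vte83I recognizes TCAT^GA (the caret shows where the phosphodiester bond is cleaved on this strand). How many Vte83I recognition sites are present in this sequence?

TCATGA occurs starting at positions 41, 84.
Vte83I cuts at 2 sites.

2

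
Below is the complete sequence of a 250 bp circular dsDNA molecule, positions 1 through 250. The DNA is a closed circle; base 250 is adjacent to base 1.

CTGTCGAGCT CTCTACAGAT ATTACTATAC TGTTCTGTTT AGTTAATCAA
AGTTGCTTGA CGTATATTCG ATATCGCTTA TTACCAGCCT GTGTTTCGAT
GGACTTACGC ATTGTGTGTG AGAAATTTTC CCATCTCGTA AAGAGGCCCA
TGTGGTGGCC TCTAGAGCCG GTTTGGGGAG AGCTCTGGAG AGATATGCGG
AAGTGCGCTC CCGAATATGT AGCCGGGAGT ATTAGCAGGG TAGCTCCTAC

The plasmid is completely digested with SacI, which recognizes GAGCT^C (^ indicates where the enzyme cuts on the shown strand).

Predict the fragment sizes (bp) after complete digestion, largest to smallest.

SacI sites (GAGCTC) start at positions 6, 180.
SacI cuts after base 5 of each site (before the last base), so after positions 10, 184.
Circular molecule, 2 cuts → 2 fragments:
  11–184 → 174 bp
  185–250 then 1–10 → 66 + 10 = 76 bp
Sorted largest to smallest: 174, 76 bp.

174, 76 bp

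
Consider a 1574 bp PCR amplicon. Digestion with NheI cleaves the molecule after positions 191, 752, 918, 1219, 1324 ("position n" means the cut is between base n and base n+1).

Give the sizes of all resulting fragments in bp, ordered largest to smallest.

Linear molecule, 5 cuts → 6 fragments:
  191 − 0 = 191 bp
  752 − 191 = 561 bp
  918 − 752 = 166 bp
  1219 − 918 = 301 bp
  1324 − 1219 = 105 bp
  1574 − 1324 = 250 bp
Sorted largest to smallest: 561, 301, 250, 191, 166, 105 bp.

561, 301, 250, 191, 166, 105 bp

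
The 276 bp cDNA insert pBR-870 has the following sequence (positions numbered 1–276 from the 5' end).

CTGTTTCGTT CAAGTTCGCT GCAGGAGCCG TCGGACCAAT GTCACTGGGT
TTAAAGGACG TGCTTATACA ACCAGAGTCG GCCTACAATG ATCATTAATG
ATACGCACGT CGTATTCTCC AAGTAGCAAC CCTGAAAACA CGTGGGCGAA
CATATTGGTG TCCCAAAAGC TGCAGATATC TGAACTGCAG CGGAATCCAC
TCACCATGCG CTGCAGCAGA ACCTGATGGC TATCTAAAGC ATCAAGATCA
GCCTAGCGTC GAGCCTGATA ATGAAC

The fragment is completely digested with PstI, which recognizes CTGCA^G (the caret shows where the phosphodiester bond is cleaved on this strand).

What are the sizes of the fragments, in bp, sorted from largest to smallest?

151, 61, 26, 23, 15 bp

PstI sites (CTGCAG) start at positions 19, 170, 185, 211.
PstI cuts after base 5 of each site (before the last base), so after positions 23, 174, 189, 215.
Linear molecule, 4 cuts → 5 fragments:
  1–23 → 23 bp
  24–174 → 151 bp
  175–189 → 15 bp
  190–215 → 26 bp
  216–276 → 61 bp
Sorted largest to smallest: 151, 61, 26, 23, 15 bp.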